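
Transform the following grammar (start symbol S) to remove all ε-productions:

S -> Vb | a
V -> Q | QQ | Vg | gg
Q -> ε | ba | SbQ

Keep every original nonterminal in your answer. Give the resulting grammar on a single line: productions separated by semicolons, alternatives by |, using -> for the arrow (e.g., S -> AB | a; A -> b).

S -> a | b | Vb; Q -> Sb | ba | SbQ; V -> Q | g | QQ | Vg | gg

Nullable set: {Q, V}.
S -> Vb: V nullable, giving Vb | b.
Drop Q -> ε.
Q -> SbQ: Q nullable, giving Sb | SbQ.
V -> Q: Q nullable, giving Q.
V -> QQ: Q, Q nullable, giving Q | QQ.
V -> Vg: V nullable, giving Vg | g.
Unchanged (no nullable symbols): S -> a; Q -> ba; V -> gg.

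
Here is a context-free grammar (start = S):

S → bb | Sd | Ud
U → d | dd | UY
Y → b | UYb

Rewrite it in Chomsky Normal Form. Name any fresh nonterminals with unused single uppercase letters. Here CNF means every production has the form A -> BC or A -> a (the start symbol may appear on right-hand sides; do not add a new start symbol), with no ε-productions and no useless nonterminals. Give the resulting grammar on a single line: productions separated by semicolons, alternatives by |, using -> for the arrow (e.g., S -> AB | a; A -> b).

No ε-productions.
No unit productions to eliminate.
TERM: introduce B -> b, A -> d and substitute in every rule of length ≥2.
BIN: Y -> UYB becomes Y -> UC, C -> YB.

S -> BB | SA | UA; A -> d; B -> b; C -> YB; U -> d | AA | UY; Y -> b | UC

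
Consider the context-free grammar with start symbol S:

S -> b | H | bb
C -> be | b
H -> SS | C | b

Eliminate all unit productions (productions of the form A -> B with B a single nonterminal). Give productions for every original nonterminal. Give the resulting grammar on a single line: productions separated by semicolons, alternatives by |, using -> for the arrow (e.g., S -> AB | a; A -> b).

Unit productions: H->C, S->H.
Unit pairs (A ⇒* B via units): (H,C), (S,C), (S,H).
S: inherits non-unit rules of {C, H, S} → SS | b | bb | be.
C: inherits non-unit rules of {C} → b | be.
H: inherits non-unit rules of {C, H} → SS | b | be.

S -> b | SS | bb | be; C -> b | be; H -> b | SS | be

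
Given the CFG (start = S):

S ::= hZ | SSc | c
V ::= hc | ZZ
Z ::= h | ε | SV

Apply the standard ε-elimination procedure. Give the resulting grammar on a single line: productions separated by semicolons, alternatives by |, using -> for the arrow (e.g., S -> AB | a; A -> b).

Nullable set: {V, Z}.
S -> hZ: Z nullable, giving h | hZ.
V -> ZZ: Z, Z nullable, giving Z | ZZ.
Drop Z -> ε.
Z -> SV: V nullable, giving S | SV.
Unchanged (no nullable symbols): S -> SSc; S -> c; V -> hc; Z -> h.

S -> c | h | hZ | SSc; V -> Z | ZZ | hc; Z -> S | h | SV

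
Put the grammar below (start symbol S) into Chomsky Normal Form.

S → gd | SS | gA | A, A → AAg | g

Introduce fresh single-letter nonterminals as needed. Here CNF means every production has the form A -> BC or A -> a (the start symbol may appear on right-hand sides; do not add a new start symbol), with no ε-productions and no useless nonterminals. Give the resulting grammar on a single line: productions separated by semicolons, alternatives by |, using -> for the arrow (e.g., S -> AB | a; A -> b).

No ε-productions.
After unit-elimination: S -> g | SS | gA | gd | AAg; A -> g | AAg.
TERM: introduce C -> d, B -> g and substitute in every rule of length ≥2.
BIN: A -> AAB becomes A -> AD, D -> AB; S -> AAB becomes S -> AE, E -> AB.

S -> g | AE | BA | BC | SS; A -> g | AD; B -> g; C -> d; D -> AB; E -> AB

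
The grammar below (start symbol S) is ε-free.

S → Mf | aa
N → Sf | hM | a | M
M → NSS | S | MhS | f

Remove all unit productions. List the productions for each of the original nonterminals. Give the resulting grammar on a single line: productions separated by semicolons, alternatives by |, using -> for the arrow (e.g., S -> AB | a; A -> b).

S -> Mf | aa; M -> f | Mf | aa | MhS | NSS; N -> a | f | Mf | Sf | aa | hM | MhS | NSS

Unit productions: M->S, N->M.
Unit pairs (A ⇒* B via units): (M,S), (N,M), (N,S).
S: inherits non-unit rules of {S} → Mf | aa.
M: inherits non-unit rules of {M, S} → Mf | MhS | NSS | aa | f.
N: inherits non-unit rules of {M, N, S} → Mf | MhS | NSS | Sf | a | aa | f | hM.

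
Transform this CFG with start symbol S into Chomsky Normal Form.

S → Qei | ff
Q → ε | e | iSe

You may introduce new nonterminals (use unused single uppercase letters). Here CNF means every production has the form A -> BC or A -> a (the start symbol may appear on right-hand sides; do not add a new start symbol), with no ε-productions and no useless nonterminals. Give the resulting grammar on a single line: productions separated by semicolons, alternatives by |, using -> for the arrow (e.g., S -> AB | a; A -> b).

S -> BA | CC | QE; A -> i; B -> e; C -> f; D -> SB; E -> BA; Q -> e | AD

Nullable: {Q}; after ε-elimination: S -> ei | ff | Qei; Q -> e | iSe.
No unit productions to eliminate.
TERM: introduce B -> e, C -> f, A -> i and substitute in every rule of length ≥2.
BIN: Q -> ASB becomes Q -> AD, D -> SB; S -> QBA becomes S -> QE, E -> BA.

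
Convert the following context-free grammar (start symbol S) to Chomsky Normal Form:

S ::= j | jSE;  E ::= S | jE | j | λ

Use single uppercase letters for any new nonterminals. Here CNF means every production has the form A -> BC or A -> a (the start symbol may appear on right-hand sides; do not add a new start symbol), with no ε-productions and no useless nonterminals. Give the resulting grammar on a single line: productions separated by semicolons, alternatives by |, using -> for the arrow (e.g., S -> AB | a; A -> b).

Nullable: {E}; after ε-elimination: S -> j | jS | jSE; E -> S | j | jE.
After unit-elimination: S -> j | jS | jSE; E -> j | jE | jS | jSE.
TERM: introduce A -> j and substitute in every rule of length ≥2.
BIN: E -> ASE becomes E -> AB, B -> SE; S -> ASE becomes S -> AC, C -> SE.

S -> j | AC | AS; A -> j; B -> SE; C -> SE; E -> j | AB | AE | AS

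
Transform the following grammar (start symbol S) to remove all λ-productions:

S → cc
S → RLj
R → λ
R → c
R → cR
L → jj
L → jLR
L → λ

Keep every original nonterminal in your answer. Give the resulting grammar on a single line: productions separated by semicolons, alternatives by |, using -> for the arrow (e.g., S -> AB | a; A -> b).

S -> j | Lj | Rj | cc | RLj; L -> j | jL | jR | jj | jLR; R -> c | cR

Nullable set: {L, R}.
S -> RLj: R, L nullable, giving Lj | RLj | Rj | j.
Drop L -> λ.
L -> jLR: L, R nullable, giving j | jL | jLR | jR.
Drop R -> λ.
R -> cR: R nullable, giving c | cR.
Unchanged (no nullable symbols): S -> cc; L -> jj; R -> c.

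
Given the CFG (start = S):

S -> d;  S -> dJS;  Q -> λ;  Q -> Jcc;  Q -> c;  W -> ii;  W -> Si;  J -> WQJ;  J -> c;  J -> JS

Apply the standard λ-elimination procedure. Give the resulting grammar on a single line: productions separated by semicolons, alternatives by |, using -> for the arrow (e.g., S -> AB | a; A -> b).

Nullable set: {Q}.
J -> WQJ: Q nullable, giving WJ | WQJ.
Drop Q -> λ.
Unchanged (no nullable symbols): S -> d; S -> dJS; J -> JS; J -> c; Q -> Jcc; Q -> c; W -> Si; W -> ii.

S -> d | dJS; J -> c | JS | WJ | WQJ; Q -> c | Jcc; W -> Si | ii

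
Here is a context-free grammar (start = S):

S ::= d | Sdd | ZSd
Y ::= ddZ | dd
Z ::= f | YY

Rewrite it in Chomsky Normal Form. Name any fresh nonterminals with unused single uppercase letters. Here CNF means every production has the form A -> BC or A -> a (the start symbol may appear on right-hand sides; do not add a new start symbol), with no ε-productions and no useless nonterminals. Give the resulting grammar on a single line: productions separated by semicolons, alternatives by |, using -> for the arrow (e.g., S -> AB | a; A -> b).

S -> d | SB | ZC; A -> d; B -> AA; C -> SA; D -> AZ; Y -> AA | AD; Z -> f | YY

No ε-productions.
No unit productions to eliminate.
TERM: introduce A -> d and substitute in every rule of length ≥2.
BIN: S -> SAA becomes S -> SB, B -> AA; S -> ZSA becomes S -> ZC, C -> SA; Y -> AAZ becomes Y -> AD, D -> AZ.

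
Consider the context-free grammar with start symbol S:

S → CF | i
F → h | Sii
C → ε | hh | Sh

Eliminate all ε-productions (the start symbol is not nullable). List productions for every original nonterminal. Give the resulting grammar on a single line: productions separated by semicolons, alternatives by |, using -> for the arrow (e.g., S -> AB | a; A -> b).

S -> F | i | CF; C -> Sh | hh; F -> h | Sii

Nullable set: {C}.
S -> CF: C nullable, giving CF | F.
Drop C -> ε.
Unchanged (no nullable symbols): S -> i; C -> Sh; C -> hh; F -> Sii; F -> h.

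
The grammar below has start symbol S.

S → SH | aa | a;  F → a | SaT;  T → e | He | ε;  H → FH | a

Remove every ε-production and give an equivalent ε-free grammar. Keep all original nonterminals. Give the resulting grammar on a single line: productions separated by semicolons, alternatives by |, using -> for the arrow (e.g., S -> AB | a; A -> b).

Nullable set: {T}.
F -> SaT: T nullable, giving Sa | SaT.
Drop T -> ε.
Unchanged (no nullable symbols): S -> SH; S -> a; S -> aa; F -> a; H -> FH; H -> a; T -> He; T -> e.

S -> a | SH | aa; F -> a | Sa | SaT; H -> a | FH; T -> e | He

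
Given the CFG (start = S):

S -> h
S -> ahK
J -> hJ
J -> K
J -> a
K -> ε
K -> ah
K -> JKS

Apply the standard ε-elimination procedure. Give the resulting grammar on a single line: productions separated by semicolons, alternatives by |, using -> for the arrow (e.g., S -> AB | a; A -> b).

Nullable set: {J, K}.
S -> ahK: K nullable, giving ah | ahK.
J -> K: K nullable, giving K.
J -> hJ: J nullable, giving h | hJ.
Drop K -> ε.
K -> JKS: J, K nullable, giving JKS | JS | KS | S.
Unchanged (no nullable symbols): S -> h; J -> a; K -> ah.

S -> h | ah | ahK; J -> K | a | h | hJ; K -> S | JS | KS | ah | JKS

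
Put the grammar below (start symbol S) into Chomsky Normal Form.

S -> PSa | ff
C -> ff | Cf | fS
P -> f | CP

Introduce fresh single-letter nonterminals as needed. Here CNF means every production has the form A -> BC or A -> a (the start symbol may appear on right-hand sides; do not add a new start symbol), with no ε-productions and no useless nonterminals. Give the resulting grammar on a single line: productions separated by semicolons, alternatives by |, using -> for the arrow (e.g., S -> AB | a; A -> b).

No ε-productions.
No unit productions to eliminate.
TERM: introduce B -> a, A -> f and substitute in every rule of length ≥2.
BIN: S -> PSB becomes S -> PD, D -> SB.

S -> AA | PD; A -> f; B -> a; C -> AA | AS | CA; D -> SB; P -> f | CP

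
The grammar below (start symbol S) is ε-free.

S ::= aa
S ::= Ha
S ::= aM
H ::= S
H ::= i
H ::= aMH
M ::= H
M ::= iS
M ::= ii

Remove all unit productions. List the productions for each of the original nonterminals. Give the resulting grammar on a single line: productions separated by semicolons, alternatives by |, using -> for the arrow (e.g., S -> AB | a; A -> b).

S -> Ha | aM | aa; H -> i | Ha | aM | aa | aMH; M -> i | Ha | aM | aa | iS | ii | aMH

Unit productions: H->S, M->H.
Unit pairs (A ⇒* B via units): (H,S), (M,H), (M,S).
S: inherits non-unit rules of {S} → Ha | aM | aa.
H: inherits non-unit rules of {H, S} → Ha | aM | aMH | aa | i.
M: inherits non-unit rules of {H, M, S} → Ha | aM | aMH | aa | i | iS | ii.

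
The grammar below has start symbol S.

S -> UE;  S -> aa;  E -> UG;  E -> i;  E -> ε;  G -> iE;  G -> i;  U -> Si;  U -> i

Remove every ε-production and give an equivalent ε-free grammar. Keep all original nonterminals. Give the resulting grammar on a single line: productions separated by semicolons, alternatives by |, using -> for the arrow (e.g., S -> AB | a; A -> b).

S -> U | UE | aa; E -> i | UG; G -> i | iE; U -> i | Si

Nullable set: {E}.
S -> UE: E nullable, giving U | UE.
Drop E -> ε.
G -> iE: E nullable, giving i | iE.
Unchanged (no nullable symbols): S -> aa; E -> UG; E -> i; G -> i; U -> Si; U -> i.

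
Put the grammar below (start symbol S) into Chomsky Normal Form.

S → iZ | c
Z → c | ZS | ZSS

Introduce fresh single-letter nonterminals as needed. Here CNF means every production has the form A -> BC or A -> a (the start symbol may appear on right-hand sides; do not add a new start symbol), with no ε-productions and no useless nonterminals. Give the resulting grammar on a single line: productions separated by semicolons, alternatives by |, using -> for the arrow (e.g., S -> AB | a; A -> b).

No ε-productions.
No unit productions to eliminate.
TERM: introduce A -> i and substitute in every rule of length ≥2.
BIN: Z -> ZSS becomes Z -> ZB, B -> SS.

S -> c | AZ; A -> i; B -> SS; Z -> c | ZB | ZS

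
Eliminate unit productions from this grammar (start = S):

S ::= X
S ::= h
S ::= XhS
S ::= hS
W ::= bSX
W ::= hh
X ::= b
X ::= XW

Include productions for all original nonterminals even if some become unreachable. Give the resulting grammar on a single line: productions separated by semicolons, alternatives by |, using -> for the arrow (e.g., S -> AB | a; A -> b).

Unit productions: S->X.
Unit pairs (A ⇒* B via units): (S,X).
S: inherits non-unit rules of {S, X} → XW | XhS | b | h | hS.
W: inherits non-unit rules of {W} → bSX | hh.
X: inherits non-unit rules of {X} → XW | b.

S -> b | h | XW | hS | XhS; W -> hh | bSX; X -> b | XW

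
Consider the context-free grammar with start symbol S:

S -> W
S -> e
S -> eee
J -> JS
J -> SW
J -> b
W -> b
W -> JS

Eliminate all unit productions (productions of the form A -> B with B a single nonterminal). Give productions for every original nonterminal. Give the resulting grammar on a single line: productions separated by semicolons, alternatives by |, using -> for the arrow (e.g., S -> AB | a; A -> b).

S -> b | e | JS | eee; J -> b | JS | SW; W -> b | JS

Unit productions: S->W.
Unit pairs (A ⇒* B via units): (S,W).
S: inherits non-unit rules of {S, W} → JS | b | e | eee.
J: inherits non-unit rules of {J} → JS | SW | b.
W: inherits non-unit rules of {W} → JS | b.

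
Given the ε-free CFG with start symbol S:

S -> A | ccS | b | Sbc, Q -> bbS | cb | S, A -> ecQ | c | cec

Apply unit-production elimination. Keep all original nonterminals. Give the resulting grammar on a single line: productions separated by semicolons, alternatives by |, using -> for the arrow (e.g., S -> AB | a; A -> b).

Unit productions: Q->S, S->A.
Unit pairs (A ⇒* B via units): (Q,A), (Q,S), (S,A).
S: inherits non-unit rules of {A, S} → Sbc | b | c | ccS | cec | ecQ.
A: inherits non-unit rules of {A} → c | cec | ecQ.
Q: inherits non-unit rules of {A, Q, S} → Sbc | b | bbS | c | cb | ccS | cec | ecQ.

S -> b | c | Sbc | ccS | cec | ecQ; A -> c | cec | ecQ; Q -> b | c | cb | Sbc | bbS | ccS | cec | ecQ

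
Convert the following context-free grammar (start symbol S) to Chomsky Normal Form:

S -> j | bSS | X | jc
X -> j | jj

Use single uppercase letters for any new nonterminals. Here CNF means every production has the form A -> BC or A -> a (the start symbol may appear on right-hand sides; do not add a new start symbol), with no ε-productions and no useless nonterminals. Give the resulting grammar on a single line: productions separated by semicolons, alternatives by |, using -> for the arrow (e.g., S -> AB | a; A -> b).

No ε-productions.
After unit-elimination: S -> j | jc | jj | bSS; X -> j | jj.
TERM: introduce A -> b, C -> c, B -> j and substitute in every rule of length ≥2.
BIN: S -> ASS becomes S -> AD, D -> SS.
Drop unreachable/unproductive: X.

S -> j | AD | BB | BC; A -> b; B -> j; C -> c; D -> SS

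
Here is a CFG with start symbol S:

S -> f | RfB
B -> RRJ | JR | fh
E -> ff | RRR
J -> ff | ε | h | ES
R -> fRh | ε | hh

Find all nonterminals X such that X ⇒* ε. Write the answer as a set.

{B, E, J, R}

Directly nullable (have an ε-rule): {J, R}.
B is nullable via B -> JR (every symbol on the right is already known nullable).
E is nullable via E -> RRR (every symbol on the right is already known nullable).
Not nullable: S — each has a terminal in every rule's right-hand side or depends on a non-nullable symbol.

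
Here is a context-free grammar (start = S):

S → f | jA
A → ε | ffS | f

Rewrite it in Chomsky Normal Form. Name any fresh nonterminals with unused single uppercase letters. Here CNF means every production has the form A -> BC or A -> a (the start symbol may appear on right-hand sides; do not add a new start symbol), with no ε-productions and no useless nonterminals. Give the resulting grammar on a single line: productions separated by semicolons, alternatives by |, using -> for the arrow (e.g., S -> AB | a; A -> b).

Nullable: {A}; after ε-elimination: S -> f | j | jA; A -> f | ffS.
No unit productions to eliminate.
TERM: introduce B -> f, C -> j and substitute in every rule of length ≥2.
BIN: A -> BBS becomes A -> BD, D -> BS.

S -> f | j | CA; A -> f | BD; B -> f; C -> j; D -> BS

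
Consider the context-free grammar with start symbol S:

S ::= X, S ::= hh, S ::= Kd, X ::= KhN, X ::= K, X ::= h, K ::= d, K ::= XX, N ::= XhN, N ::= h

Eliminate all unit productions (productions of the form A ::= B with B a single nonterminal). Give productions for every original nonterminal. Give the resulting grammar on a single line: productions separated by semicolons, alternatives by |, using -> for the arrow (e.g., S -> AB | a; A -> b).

S -> d | h | Kd | XX | hh | KhN; K -> d | XX; N -> h | XhN; X -> d | h | XX | KhN

Unit productions: S->X, X->K.
Unit pairs (A ⇒* B via units): (S,K), (S,X), (X,K).
S: inherits non-unit rules of {K, S, X} → Kd | KhN | XX | d | h | hh.
K: inherits non-unit rules of {K} → XX | d.
N: inherits non-unit rules of {N} → XhN | h.
X: inherits non-unit rules of {K, X} → KhN | XX | d | h.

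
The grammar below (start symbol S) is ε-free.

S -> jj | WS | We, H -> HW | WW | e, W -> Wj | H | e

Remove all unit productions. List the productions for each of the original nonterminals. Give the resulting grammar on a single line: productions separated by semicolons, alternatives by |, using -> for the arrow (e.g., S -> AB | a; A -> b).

S -> WS | We | jj; H -> e | HW | WW; W -> e | HW | WW | Wj

Unit productions: W->H.
Unit pairs (A ⇒* B via units): (W,H).
S: inherits non-unit rules of {S} → WS | We | jj.
H: inherits non-unit rules of {H} → HW | WW | e.
W: inherits non-unit rules of {H, W} → HW | WW | Wj | e.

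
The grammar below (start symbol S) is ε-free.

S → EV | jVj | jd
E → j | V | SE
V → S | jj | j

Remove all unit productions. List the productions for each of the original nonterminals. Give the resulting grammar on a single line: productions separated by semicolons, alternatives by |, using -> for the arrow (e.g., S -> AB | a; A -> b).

Unit productions: E->V, V->S.
Unit pairs (A ⇒* B via units): (E,S), (E,V), (V,S).
S: inherits non-unit rules of {S} → EV | jVj | jd.
E: inherits non-unit rules of {E, S, V} → EV | SE | j | jVj | jd | jj.
V: inherits non-unit rules of {S, V} → EV | j | jVj | jd | jj.

S -> EV | jd | jVj; E -> j | EV | SE | jd | jj | jVj; V -> j | EV | jd | jj | jVj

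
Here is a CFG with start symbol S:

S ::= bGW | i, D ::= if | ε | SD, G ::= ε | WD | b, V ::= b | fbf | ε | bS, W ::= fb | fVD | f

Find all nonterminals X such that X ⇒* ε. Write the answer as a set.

{D, G, V}

Directly nullable (have an ε-rule): {D, G, V}.
Not nullable: S, W — each has a terminal in every rule's right-hand side or depends on a non-nullable symbol.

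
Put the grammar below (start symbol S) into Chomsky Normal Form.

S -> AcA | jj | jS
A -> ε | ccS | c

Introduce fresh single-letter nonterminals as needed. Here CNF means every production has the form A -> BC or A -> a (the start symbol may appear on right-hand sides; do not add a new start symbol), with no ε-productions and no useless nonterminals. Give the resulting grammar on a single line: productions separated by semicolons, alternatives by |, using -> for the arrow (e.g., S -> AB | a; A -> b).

S -> c | AB | AE | BA | CC | CS; A -> c | BD; B -> c; C -> j; D -> BS; E -> BA

Nullable: {A}; after ε-elimination: S -> c | Ac | cA | jS | jj | AcA; A -> c | ccS.
No unit productions to eliminate.
TERM: introduce B -> c, C -> j and substitute in every rule of length ≥2.
BIN: A -> BBS becomes A -> BD, D -> BS; S -> ABA becomes S -> AE, E -> BA.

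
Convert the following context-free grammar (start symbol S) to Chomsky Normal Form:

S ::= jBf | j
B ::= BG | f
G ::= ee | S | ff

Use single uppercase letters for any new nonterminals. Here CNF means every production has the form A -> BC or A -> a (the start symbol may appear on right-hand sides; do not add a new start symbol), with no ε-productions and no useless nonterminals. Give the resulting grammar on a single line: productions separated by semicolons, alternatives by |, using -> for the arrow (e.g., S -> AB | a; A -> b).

S -> j | DF; A -> e; B -> f | BG; C -> f; D -> j; E -> BC; F -> BC; G -> j | AA | CC | DE

No ε-productions.
After unit-elimination: S -> j | jBf; B -> f | BG; G -> j | ee | ff | jBf.
TERM: introduce A -> e, C -> f, D -> j and substitute in every rule of length ≥2.
BIN: G -> DBC becomes G -> DE, E -> BC; S -> DBC becomes S -> DF, F -> BC.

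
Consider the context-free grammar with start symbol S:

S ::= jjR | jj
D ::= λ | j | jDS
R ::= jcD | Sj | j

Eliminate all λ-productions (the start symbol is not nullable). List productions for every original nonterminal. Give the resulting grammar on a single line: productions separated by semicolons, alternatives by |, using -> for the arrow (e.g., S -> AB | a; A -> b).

Nullable set: {D}.
Drop D -> λ.
D -> jDS: D nullable, giving jDS | jS.
R -> jcD: D nullable, giving jc | jcD.
Unchanged (no nullable symbols): S -> jj; S -> jjR; D -> j; R -> Sj; R -> j.

S -> jj | jjR; D -> j | jS | jDS; R -> j | Sj | jc | jcD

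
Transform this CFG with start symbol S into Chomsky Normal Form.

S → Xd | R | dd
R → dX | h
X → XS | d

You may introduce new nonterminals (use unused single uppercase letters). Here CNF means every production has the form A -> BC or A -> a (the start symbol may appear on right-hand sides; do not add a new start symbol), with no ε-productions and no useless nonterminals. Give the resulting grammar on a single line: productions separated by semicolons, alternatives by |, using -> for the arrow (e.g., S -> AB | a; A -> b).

No ε-productions.
After unit-elimination: S -> h | Xd | dX | dd; R -> h | dX; X -> d | XS.
TERM: introduce A -> d and substitute in every rule of length ≥2.
Drop unreachable/unproductive: R.

S -> h | AA | AX | XA; A -> d; X -> d | XS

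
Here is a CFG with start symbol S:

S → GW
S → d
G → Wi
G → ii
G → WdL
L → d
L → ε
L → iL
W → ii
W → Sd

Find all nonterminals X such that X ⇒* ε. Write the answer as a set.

Directly nullable (have an ε-rule): {L}.
Not nullable: G, S, W — each has a terminal in every rule's right-hand side or depends on a non-nullable symbol.

{L}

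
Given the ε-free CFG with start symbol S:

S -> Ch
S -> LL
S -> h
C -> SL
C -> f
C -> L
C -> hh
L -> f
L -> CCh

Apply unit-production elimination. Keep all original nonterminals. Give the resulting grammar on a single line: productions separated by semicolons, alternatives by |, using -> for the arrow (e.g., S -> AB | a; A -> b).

S -> h | Ch | LL; C -> f | SL | hh | CCh; L -> f | CCh

Unit productions: C->L.
Unit pairs (A ⇒* B via units): (C,L).
S: inherits non-unit rules of {S} → Ch | LL | h.
C: inherits non-unit rules of {C, L} → CCh | SL | f | hh.
L: inherits non-unit rules of {L} → CCh | f.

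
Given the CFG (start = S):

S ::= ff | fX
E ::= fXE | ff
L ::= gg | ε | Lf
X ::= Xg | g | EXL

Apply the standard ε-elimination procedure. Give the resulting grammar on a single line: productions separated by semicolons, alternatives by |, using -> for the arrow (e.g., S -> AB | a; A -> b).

Nullable set: {L}.
Drop L -> ε.
L -> Lf: L nullable, giving Lf | f.
X -> EXL: L nullable, giving EX | EXL.
Unchanged (no nullable symbols): S -> fX; S -> ff; E -> fXE; E -> ff; L -> gg; X -> Xg; X -> g.

S -> fX | ff; E -> ff | fXE; L -> f | Lf | gg; X -> g | EX | Xg | EXL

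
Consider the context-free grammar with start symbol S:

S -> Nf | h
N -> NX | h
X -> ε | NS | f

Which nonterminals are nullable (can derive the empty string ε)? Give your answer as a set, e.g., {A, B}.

{X}

Directly nullable (have an ε-rule): {X}.
Not nullable: N, S — each has a terminal in every rule's right-hand side or depends on a non-nullable symbol.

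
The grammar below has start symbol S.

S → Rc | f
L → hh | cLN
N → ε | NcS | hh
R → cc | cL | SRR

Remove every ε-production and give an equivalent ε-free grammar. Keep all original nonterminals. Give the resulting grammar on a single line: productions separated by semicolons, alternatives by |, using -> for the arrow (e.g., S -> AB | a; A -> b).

Nullable set: {N}.
L -> cLN: N nullable, giving cL | cLN.
Drop N -> ε.
N -> NcS: N nullable, giving NcS | cS.
Unchanged (no nullable symbols): S -> Rc; S -> f; L -> hh; N -> hh; R -> SRR; R -> cL; R -> cc.

S -> f | Rc; L -> cL | hh | cLN; N -> cS | hh | NcS; R -> cL | cc | SRR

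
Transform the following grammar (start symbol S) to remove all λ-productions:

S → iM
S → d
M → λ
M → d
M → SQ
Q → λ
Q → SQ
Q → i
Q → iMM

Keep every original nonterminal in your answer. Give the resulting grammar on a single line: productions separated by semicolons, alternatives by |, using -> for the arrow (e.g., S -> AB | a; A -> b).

Nullable set: {M, Q}.
S -> iM: M nullable, giving i | iM.
Drop M -> λ.
M -> SQ: Q nullable, giving S | SQ.
Drop Q -> λ.
Q -> SQ: Q nullable, giving S | SQ.
Q -> iMM: M, M nullable, giving i | iM | iMM.
Unchanged (no nullable symbols): S -> d; M -> d; Q -> i.

S -> d | i | iM; M -> S | d | SQ; Q -> S | i | SQ | iM | iMM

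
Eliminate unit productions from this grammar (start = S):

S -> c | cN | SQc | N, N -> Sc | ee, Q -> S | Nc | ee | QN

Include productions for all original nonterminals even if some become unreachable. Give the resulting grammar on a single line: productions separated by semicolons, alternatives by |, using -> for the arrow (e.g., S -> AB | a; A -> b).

Unit productions: Q->S, S->N.
Unit pairs (A ⇒* B via units): (Q,N), (Q,S), (S,N).
S: inherits non-unit rules of {N, S} → SQc | Sc | c | cN | ee.
N: inherits non-unit rules of {N} → Sc | ee.
Q: inherits non-unit rules of {N, Q, S} → Nc | QN | SQc | Sc | c | cN | ee.

S -> c | Sc | cN | ee | SQc; N -> Sc | ee; Q -> c | Nc | QN | Sc | cN | ee | SQc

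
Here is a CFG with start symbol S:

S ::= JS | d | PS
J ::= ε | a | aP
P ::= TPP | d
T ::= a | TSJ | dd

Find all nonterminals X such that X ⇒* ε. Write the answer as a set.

Directly nullable (have an ε-rule): {J}.
Not nullable: P, S, T — each has a terminal in every rule's right-hand side or depends on a non-nullable symbol.

{J}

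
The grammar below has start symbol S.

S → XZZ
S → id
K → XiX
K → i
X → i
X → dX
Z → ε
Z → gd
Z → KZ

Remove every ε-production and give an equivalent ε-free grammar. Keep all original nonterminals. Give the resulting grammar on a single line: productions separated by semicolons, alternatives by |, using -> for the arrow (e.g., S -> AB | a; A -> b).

S -> X | XZ | id | XZZ; K -> i | XiX; X -> i | dX; Z -> K | KZ | gd

Nullable set: {Z}.
S -> XZZ: Z, Z nullable, giving X | XZ | XZZ.
Drop Z -> ε.
Z -> KZ: Z nullable, giving K | KZ.
Unchanged (no nullable symbols): S -> id; K -> XiX; K -> i; X -> dX; X -> i; Z -> gd.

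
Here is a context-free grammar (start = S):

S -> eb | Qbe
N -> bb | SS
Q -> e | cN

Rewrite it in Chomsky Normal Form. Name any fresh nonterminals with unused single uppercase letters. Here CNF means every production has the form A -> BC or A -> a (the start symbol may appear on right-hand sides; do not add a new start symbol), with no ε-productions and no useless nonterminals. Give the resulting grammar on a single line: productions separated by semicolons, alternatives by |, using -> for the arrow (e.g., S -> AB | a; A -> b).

No ε-productions.
No unit productions to eliminate.
TERM: introduce A -> b, B -> c, C -> e and substitute in every rule of length ≥2.
BIN: S -> QAC becomes S -> QD, D -> AC.

S -> CA | QD; A -> b; B -> c; C -> e; D -> AC; N -> AA | SS; Q -> e | BN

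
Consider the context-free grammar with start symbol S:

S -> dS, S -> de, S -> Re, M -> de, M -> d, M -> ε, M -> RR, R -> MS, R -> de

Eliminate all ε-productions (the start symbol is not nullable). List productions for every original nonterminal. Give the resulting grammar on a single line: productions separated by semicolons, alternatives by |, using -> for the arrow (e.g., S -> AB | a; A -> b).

S -> Re | dS | de; M -> d | RR | de; R -> S | MS | de

Nullable set: {M}.
Drop M -> ε.
R -> MS: M nullable, giving MS | S.
Unchanged (no nullable symbols): S -> Re; S -> dS; S -> de; M -> RR; M -> d; M -> de; R -> de.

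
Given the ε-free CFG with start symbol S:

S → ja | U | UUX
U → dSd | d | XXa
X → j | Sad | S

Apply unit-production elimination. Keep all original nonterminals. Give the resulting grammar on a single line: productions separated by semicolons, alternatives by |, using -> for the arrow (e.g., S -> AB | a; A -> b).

Unit productions: S->U, X->S.
Unit pairs (A ⇒* B via units): (S,U), (X,S), (X,U).
S: inherits non-unit rules of {S, U} → UUX | XXa | d | dSd | ja.
U: inherits non-unit rules of {U} → XXa | d | dSd.
X: inherits non-unit rules of {S, U, X} → Sad | UUX | XXa | d | dSd | j | ja.

S -> d | ja | UUX | XXa | dSd; U -> d | XXa | dSd; X -> d | j | ja | Sad | UUX | XXa | dSd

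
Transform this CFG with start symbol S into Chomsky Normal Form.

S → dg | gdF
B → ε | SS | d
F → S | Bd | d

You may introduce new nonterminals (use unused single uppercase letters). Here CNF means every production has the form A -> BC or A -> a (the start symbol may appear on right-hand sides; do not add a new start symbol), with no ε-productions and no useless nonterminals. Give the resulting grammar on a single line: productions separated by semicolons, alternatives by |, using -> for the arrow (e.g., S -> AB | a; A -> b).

S -> AC | CE; A -> d; B -> d | SS; C -> g; D -> AF; E -> AF; F -> d | AC | BA | CD

Nullable: {B}; after ε-elimination: S -> dg | gdF; B -> d | SS; F -> S | d | Bd.
After unit-elimination: S -> dg | gdF; B -> d | SS; F -> d | Bd | dg | gdF.
TERM: introduce A -> d, C -> g and substitute in every rule of length ≥2.
BIN: F -> CAF becomes F -> CD, D -> AF; S -> CAF becomes S -> CE, E -> AF.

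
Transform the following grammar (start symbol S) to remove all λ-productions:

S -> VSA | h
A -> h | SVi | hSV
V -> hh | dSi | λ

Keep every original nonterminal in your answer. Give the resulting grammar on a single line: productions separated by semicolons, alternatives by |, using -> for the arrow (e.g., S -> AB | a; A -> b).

Nullable set: {V}.
S -> VSA: V nullable, giving SA | VSA.
A -> SVi: V nullable, giving SVi | Si.
A -> hSV: V nullable, giving hS | hSV.
Drop V -> λ.
Unchanged (no nullable symbols): S -> h; A -> h; V -> dSi; V -> hh.

S -> h | SA | VSA; A -> h | Si | hS | SVi | hSV; V -> hh | dSi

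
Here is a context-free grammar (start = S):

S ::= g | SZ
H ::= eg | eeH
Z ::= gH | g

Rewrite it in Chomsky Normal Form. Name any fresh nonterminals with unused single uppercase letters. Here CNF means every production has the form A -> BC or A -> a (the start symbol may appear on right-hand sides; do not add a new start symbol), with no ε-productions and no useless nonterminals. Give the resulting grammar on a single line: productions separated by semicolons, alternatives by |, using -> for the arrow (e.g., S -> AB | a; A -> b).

S -> g | SZ; A -> e; B -> g; C -> AH; H -> AB | AC; Z -> g | BH

No ε-productions.
No unit productions to eliminate.
TERM: introduce A -> e, B -> g and substitute in every rule of length ≥2.
BIN: H -> AAH becomes H -> AC, C -> AH.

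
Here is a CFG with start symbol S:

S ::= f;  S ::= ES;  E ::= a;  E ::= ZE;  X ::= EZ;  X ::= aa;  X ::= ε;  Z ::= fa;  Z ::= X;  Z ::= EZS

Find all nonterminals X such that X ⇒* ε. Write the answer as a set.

Directly nullable (have an ε-rule): {X}.
Z is nullable via Z -> X (every symbol on the right is already known nullable).
Not nullable: E, S — each has a terminal in every rule's right-hand side or depends on a non-nullable symbol.

{X, Z}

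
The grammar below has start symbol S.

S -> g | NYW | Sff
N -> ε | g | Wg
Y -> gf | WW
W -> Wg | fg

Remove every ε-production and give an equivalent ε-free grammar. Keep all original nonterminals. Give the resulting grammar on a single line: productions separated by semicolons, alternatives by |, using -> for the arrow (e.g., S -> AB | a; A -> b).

Nullable set: {N}.
S -> NYW: N nullable, giving NYW | YW.
Drop N -> ε.
Unchanged (no nullable symbols): S -> Sff; S -> g; N -> Wg; N -> g; W -> Wg; W -> fg; Y -> WW; Y -> gf.

S -> g | YW | NYW | Sff; N -> g | Wg; W -> Wg | fg; Y -> WW | gf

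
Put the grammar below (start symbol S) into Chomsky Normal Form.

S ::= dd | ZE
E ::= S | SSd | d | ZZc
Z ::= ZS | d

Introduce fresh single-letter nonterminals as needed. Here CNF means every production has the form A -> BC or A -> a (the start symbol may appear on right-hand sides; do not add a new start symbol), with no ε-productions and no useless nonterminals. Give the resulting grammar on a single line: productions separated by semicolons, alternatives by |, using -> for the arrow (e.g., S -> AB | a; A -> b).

S -> AA | ZE; A -> d; B -> c; C -> SA; D -> ZB; E -> d | AA | SC | ZD | ZE; Z -> d | ZS

No ε-productions.
After unit-elimination: S -> ZE | dd; E -> d | ZE | dd | SSd | ZZc; Z -> d | ZS.
TERM: introduce B -> c, A -> d and substitute in every rule of length ≥2.
BIN: E -> SSA becomes E -> SC, C -> SA; E -> ZZB becomes E -> ZD, D -> ZB.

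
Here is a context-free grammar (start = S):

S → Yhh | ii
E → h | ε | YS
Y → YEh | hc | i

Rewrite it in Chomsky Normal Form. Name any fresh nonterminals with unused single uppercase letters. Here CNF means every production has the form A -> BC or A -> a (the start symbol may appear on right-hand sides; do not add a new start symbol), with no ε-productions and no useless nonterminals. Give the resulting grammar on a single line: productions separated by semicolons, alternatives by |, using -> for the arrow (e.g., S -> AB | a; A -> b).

Nullable: {E}; after ε-elimination: S -> ii | Yhh; E -> h | YS; Y -> i | Yh | hc | YEh.
No unit productions to eliminate.
TERM: introduce C -> c, A -> h, B -> i and substitute in every rule of length ≥2.
BIN: S -> YAA becomes S -> YD, D -> AA; Y -> YEA becomes Y -> YF, F -> EA.

S -> BB | YD; A -> h; B -> i; C -> c; D -> AA; E -> h | YS; F -> EA; Y -> i | AC | YA | YF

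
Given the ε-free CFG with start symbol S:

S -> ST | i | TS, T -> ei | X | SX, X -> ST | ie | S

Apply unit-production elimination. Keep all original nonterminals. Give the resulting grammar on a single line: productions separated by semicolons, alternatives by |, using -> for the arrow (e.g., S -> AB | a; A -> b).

S -> i | ST | TS; T -> i | ST | SX | TS | ei | ie; X -> i | ST | TS | ie

Unit productions: T->X, X->S.
Unit pairs (A ⇒* B via units): (T,S), (T,X), (X,S).
S: inherits non-unit rules of {S} → ST | TS | i.
T: inherits non-unit rules of {S, T, X} → ST | SX | TS | ei | i | ie.
X: inherits non-unit rules of {S, X} → ST | TS | i | ie.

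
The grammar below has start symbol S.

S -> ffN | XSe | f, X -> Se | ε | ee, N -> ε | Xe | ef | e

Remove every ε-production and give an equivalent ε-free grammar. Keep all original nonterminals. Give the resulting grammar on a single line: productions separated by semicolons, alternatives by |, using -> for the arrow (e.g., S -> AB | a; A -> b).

Nullable set: {N, X}.
S -> XSe: X nullable, giving Se | XSe.
S -> ffN: N nullable, giving ff | ffN.
Drop N -> ε.
N -> Xe: X nullable, giving Xe | e.
Drop X -> ε.
Unchanged (no nullable symbols): S -> f; N -> e; N -> ef; X -> Se; X -> ee.

S -> f | Se | ff | XSe | ffN; N -> e | Xe | ef; X -> Se | ee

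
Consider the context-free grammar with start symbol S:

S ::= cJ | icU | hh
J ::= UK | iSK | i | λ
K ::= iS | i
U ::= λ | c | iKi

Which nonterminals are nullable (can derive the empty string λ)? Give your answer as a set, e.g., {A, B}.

Directly nullable (have an ε-rule): {J, U}.
Not nullable: K, S — each has a terminal in every rule's right-hand side or depends on a non-nullable symbol.

{J, U}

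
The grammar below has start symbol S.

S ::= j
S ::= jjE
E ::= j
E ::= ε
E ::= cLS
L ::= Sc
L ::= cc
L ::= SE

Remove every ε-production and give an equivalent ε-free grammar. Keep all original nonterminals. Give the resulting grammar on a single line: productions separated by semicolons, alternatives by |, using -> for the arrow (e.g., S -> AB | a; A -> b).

S -> j | jj | jjE; E -> j | cLS; L -> S | SE | Sc | cc

Nullable set: {E}.
S -> jjE: E nullable, giving jj | jjE.
Drop E -> ε.
L -> SE: E nullable, giving S | SE.
Unchanged (no nullable symbols): S -> j; E -> cLS; E -> j; L -> Sc; L -> cc.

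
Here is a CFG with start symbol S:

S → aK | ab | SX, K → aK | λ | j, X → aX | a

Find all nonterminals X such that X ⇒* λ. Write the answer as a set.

{K}

Directly nullable (have an ε-rule): {K}.
Not nullable: S, X — each has a terminal in every rule's right-hand side or depends on a non-nullable symbol.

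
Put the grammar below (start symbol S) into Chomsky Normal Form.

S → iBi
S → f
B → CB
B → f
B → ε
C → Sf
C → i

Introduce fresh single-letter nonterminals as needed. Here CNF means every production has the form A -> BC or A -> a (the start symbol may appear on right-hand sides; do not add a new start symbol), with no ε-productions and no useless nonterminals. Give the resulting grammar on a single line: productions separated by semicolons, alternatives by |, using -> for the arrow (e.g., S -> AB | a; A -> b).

Nullable: {B}; after ε-elimination: S -> f | ii | iBi; B -> C | f | CB; C -> i | Sf.
After unit-elimination: S -> f | ii | iBi; B -> f | i | CB | Sf; C -> i | Sf.
TERM: introduce A -> f, D -> i and substitute in every rule of length ≥2.
BIN: S -> DBD becomes S -> DE, E -> BD.

S -> f | DD | DE; A -> f; B -> f | i | CB | SA; C -> i | SA; D -> i; E -> BD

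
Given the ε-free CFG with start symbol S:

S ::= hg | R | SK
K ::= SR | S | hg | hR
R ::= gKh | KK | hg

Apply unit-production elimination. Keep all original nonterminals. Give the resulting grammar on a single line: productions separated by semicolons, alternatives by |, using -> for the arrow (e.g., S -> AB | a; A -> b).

S -> KK | SK | hg | gKh; K -> KK | SK | SR | hR | hg | gKh; R -> KK | hg | gKh

Unit productions: K->S, S->R.
Unit pairs (A ⇒* B via units): (K,R), (K,S), (S,R).
S: inherits non-unit rules of {R, S} → KK | SK | gKh | hg.
K: inherits non-unit rules of {K, R, S} → KK | SK | SR | gKh | hR | hg.
R: inherits non-unit rules of {R} → KK | gKh | hg.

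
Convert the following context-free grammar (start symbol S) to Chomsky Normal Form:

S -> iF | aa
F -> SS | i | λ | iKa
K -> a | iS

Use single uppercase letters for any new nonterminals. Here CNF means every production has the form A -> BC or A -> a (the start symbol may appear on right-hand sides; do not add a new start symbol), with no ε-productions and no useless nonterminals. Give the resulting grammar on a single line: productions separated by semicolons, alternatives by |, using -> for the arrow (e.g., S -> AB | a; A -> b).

Nullable: {F}; after ε-elimination: S -> i | aa | iF; F -> i | SS | iKa; K -> a | iS.
No unit productions to eliminate.
TERM: introduce B -> a, A -> i and substitute in every rule of length ≥2.
BIN: F -> AKB becomes F -> AC, C -> KB.

S -> i | AF | BB; A -> i; B -> a; C -> KB; F -> i | AC | SS; K -> a | AS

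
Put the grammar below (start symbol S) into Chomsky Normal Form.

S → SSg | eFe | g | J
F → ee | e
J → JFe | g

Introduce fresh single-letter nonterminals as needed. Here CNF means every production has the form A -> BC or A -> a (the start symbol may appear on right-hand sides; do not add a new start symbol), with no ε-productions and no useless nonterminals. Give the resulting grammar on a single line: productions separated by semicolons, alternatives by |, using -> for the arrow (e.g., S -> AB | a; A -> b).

No ε-productions.
After unit-elimination: S -> g | JFe | SSg | eFe; F -> e | ee; J -> g | JFe.
TERM: introduce A -> e, B -> g and substitute in every rule of length ≥2.
BIN: J -> JFA becomes J -> JC, C -> FA; S -> AFA becomes S -> AD, D -> FA; S -> JFA becomes S -> JE, E -> FA; S -> SSB becomes S -> SG, G -> SB.

S -> g | AD | JE | SG; A -> e; B -> g; C -> FA; D -> FA; E -> FA; F -> e | AA; G -> SB; J -> g | JC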